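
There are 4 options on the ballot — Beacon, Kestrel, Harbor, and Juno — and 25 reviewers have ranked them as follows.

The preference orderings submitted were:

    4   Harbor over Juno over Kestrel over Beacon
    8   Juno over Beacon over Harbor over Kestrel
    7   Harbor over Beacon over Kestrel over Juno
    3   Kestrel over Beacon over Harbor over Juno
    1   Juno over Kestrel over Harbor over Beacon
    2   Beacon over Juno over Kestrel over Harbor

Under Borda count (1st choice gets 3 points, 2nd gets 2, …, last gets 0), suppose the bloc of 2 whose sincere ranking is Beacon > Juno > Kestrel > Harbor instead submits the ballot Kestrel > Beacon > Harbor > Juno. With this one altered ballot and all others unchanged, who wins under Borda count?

Harbor

Borda totals with the altered ballot: Beacon 40, Kestrel 28, Harbor 47, Juno 35.
The winner is unchanged: still Harbor.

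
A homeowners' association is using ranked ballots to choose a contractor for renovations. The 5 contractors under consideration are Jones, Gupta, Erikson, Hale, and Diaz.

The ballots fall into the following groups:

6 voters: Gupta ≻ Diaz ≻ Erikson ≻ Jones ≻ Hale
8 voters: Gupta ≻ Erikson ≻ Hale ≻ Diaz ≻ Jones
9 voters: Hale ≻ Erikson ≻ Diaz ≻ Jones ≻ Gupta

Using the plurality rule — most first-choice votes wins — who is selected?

First-place vote totals:
  Jones: 0
  Gupta: 14
  Erikson: 0
  Hale: 9
  Diaz: 0
Gupta has the most first-place votes.

Gupta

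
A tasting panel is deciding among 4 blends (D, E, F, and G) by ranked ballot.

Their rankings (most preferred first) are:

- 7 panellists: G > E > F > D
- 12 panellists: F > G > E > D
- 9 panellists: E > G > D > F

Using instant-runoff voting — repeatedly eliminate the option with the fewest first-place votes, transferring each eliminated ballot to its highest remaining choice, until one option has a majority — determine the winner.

E

Round 1: F 12, E 9, G 7, D 0. D has the fewest and is eliminated.
Round 2: F 12, E 9, G 7. G has the fewest and is eliminated.
Round 3: E 16, F 12. E has a majority.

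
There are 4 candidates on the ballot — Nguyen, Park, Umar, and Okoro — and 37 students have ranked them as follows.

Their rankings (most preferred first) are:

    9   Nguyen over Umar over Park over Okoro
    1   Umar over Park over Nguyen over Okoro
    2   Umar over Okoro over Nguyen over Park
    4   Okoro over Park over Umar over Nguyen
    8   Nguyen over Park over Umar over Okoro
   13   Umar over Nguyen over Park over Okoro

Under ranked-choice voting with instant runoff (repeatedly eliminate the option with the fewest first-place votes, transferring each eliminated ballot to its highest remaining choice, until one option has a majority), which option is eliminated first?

Park

Round 1: Nguyen 17, Umar 16, Okoro 4, Park 0. Park has the fewest and is eliminated.
Round 2: Nguyen 17, Umar 16, Okoro 4. Okoro has the fewest and is eliminated.
Round 3: Umar 20, Nguyen 17. Umar has a majority.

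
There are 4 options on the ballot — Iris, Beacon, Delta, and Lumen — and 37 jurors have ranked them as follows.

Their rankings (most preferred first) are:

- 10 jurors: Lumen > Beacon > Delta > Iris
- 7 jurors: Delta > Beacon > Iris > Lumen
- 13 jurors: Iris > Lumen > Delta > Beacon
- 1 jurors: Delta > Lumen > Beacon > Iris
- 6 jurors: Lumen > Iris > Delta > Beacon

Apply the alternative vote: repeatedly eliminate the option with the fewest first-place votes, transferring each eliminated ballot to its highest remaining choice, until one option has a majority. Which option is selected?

Round 1: Lumen 16, Iris 13, Delta 8, Beacon 0. Beacon has the fewest and is eliminated.
Round 2: Lumen 16, Iris 13, Delta 8. Delta has the fewest and is eliminated.
Round 3: Iris 20, Lumen 17. Iris has a majority.

Iris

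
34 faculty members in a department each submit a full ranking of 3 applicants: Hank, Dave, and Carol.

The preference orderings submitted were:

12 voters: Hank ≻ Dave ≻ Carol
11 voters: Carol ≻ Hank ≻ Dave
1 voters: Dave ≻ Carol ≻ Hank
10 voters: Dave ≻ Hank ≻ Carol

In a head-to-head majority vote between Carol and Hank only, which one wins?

Ballots ranking Carol above Hank: 11+1 = 12.
Ballots ranking Hank above Carol: 12+10 = 22.
Hank wins the head-to-head, 22–12.

Hank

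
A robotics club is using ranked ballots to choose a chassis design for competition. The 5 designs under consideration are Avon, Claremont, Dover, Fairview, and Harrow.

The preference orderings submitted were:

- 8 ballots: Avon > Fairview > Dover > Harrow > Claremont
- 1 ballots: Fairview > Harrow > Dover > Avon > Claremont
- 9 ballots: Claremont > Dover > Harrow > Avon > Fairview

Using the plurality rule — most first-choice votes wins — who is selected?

Claremont

First-place vote totals:
  Avon: 8
  Claremont: 9
  Dover: 0
  Fairview: 1
  Harrow: 0
Claremont has the most first-place votes.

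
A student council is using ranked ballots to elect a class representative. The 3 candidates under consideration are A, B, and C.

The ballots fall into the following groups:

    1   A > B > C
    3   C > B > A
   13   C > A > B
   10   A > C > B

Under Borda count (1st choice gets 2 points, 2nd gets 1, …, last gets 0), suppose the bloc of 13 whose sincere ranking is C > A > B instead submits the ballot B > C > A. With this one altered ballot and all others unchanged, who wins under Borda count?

B

Borda totals with the altered ballot: A 22, B 30, C 29.
The switch changes the winner from C to B.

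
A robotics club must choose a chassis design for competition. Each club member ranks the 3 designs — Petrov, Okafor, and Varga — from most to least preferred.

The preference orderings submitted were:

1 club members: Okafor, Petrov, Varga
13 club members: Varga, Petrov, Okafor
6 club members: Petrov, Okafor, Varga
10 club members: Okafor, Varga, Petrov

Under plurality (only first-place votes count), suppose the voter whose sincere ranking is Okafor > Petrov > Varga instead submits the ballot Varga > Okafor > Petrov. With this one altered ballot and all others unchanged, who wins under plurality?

Varga

First-place totals with the altered ballot: Petrov 6, Okafor 10, Varga 14.
The winner is unchanged: still Varga.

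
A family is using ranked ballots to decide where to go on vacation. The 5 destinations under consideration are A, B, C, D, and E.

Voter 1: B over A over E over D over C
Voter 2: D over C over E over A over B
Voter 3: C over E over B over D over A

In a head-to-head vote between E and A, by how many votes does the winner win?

Ballots ranking E above A: 2.
Ballots ranking A above E: 1.
E wins 2–1, a margin of 1.

1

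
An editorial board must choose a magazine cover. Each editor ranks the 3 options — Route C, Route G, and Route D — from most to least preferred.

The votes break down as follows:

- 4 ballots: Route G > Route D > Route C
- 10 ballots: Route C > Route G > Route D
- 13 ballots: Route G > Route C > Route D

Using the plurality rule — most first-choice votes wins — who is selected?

Route G

First-place vote totals:
  Route C: 10
  Route G: 17
  Route D: 0
Route G has the most first-place votes.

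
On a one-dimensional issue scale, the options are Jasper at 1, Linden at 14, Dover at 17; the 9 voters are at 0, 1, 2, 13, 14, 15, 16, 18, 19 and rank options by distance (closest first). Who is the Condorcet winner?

Linden

With single-peaked preferences on a line, the Condorcet winner is the candidate closest to the median voter.
The median voter (position 14) is closest to Linden at 14.
Check: Linden vs Jasper — voters closer to Linden: 6 of 9.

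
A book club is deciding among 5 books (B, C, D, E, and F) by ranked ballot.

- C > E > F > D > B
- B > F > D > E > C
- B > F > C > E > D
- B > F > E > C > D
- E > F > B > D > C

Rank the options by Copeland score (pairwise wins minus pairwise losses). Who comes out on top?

Pairwise results:
  B vs C: B wins 4–1.
  B vs D: B wins 4–1.
  B vs E: B wins 3–2.
  B vs F: B wins 3–2.
  C vs D: C wins 3–2.
  C vs E: E wins 3–2.
  C vs F: F wins 4–1.
  D vs E: E wins 4–1.
  D vs F: F wins 5–0.
  E vs F: F wins 3–2.
Copeland scores (wins − losses):
  B: 4 − 0 = 4
  C: 1 − 3 = -2
  D: 0 − 4 = -4
  E: 2 − 2 = 0
  F: 3 − 1 = 2
B has the best Copeland score.

B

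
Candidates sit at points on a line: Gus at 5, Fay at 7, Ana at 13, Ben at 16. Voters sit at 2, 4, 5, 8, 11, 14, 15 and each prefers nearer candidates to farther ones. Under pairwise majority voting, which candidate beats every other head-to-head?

Fay

With single-peaked preferences on a line, the Condorcet winner is the candidate closest to the median voter.
The median voter (position 8) is closest to Fay at 7.
Check: Fay vs Gus — voters closer to Fay: 4 of 7.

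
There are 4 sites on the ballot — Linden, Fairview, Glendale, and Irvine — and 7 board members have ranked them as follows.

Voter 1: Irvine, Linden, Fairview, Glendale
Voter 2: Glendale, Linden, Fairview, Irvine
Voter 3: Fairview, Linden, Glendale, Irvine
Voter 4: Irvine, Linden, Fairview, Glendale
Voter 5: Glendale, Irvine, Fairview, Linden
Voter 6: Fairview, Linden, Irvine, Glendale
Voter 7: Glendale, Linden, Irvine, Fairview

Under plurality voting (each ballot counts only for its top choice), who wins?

Glendale

First-place vote totals:
  Linden: 0
  Fairview: 2
  Glendale: 3
  Irvine: 2
Glendale has the most first-place votes.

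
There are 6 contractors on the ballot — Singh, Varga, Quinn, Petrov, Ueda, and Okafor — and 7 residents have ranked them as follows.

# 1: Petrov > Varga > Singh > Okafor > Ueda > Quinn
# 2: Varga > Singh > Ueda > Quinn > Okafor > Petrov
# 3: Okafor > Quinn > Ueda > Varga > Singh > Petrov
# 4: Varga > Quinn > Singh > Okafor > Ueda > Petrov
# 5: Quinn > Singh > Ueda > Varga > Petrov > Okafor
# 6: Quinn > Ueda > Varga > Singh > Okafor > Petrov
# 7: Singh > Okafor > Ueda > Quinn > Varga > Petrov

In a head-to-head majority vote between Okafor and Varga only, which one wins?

Ballots ranking Okafor above Varga: 2.
Ballots ranking Varga above Okafor: 5.
Varga wins the head-to-head, 5–2.

Varga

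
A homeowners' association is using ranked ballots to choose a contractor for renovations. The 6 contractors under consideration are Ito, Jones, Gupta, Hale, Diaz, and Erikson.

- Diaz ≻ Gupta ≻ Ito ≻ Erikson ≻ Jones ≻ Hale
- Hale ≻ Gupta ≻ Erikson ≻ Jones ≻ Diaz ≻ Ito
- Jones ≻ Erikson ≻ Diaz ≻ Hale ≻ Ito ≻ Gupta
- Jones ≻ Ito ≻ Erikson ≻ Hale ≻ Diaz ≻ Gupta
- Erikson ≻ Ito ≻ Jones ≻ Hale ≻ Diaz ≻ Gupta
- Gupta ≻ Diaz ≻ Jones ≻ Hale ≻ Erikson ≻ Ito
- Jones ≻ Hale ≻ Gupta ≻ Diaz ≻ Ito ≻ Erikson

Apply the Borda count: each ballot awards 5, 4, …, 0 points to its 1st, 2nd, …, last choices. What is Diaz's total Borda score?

17

Borda scores:
  Ito: 3 + 0 + 1 + 4 + 4 + 0 + 1 = 13
  Jones: 1 + 2 + 5 + 5 + 3 + 3 + 5 = 24
  Gupta: 4 + 4 + 0 + 0 + 0 + 5 + 3 = 16
  Hale: 0 + 5 + 2 + 2 + 2 + 2 + 4 = 17
  Diaz: 5 + 1 + 3 + 1 + 1 + 4 + 2 = 17
  Erikson: 2 + 3 + 4 + 3 + 5 + 1 + 0 = 18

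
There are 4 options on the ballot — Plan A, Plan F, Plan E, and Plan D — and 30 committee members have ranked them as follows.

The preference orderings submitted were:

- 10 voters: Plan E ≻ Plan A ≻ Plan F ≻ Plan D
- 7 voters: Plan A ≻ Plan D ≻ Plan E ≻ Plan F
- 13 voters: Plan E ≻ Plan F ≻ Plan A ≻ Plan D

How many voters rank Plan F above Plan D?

Ballots ranking Plan F above Plan D: 10+13 = 23.
Ballots ranking Plan D above Plan F: 7.
So 23 of 30 voters prefer Plan F to Plan D.

23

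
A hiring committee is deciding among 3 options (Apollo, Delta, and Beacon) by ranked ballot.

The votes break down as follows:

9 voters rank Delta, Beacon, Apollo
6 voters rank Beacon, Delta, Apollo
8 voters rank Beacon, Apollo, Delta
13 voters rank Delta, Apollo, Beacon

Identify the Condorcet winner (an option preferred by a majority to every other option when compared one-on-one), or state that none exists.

Head-to-head results (36 voters total):
Apollo vs Delta: Delta wins 28–8.
Apollo vs Beacon: Beacon wins 23–13.
Delta vs Beacon: Delta wins 22–14.
Delta beats each rival — Apollo (28–8), Beacon (22–14) — so Delta is the Condorcet winner.

Delta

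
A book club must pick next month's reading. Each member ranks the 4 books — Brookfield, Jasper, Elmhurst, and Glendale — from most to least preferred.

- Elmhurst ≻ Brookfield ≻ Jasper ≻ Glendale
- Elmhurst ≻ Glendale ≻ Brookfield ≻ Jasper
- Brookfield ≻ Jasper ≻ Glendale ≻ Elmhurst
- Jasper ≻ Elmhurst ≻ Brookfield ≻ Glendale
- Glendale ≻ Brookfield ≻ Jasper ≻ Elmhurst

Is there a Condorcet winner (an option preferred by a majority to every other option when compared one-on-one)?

No

Head-to-head results (5 voters total):
Brookfield vs Jasper: Brookfield wins 4–1.
Brookfield vs Elmhurst: Elmhurst wins 3–2.
Brookfield vs Glendale: Brookfield wins 3–2.
Jasper vs Elmhurst: Jasper wins 3–2.
Jasper vs Glendale: Jasper wins 3–2.
Elmhurst vs Glendale: Elmhurst wins 3–2.
No candidate beats all others: Brookfield beats Jasper beats Elmhurst beats Brookfield, a majority cycle.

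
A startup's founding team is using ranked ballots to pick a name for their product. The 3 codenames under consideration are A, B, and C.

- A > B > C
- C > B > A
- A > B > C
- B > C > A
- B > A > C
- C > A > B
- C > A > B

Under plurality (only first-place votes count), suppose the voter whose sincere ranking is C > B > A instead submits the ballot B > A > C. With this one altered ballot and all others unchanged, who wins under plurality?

B

First-place totals with the altered ballot: A 2, B 3, C 2.
The switch changes the winner from C to B.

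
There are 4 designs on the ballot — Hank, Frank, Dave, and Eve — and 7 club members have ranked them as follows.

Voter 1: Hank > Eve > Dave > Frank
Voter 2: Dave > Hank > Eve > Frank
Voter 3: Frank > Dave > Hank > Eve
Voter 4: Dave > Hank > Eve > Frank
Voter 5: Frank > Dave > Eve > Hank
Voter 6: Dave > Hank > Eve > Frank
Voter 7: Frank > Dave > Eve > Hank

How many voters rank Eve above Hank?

Ballots ranking Eve above Hank: 2.
Ballots ranking Hank above Eve: 5.
So 2 of 7 voters prefer Eve to Hank.

2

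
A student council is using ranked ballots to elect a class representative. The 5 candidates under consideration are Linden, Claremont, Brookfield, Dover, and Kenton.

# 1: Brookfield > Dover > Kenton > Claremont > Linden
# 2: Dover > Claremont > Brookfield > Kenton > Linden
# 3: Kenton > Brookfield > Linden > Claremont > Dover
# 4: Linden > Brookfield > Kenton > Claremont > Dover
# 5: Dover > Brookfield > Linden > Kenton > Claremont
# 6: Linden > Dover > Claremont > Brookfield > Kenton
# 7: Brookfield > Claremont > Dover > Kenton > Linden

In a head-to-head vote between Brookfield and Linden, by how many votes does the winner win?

3

Ballots ranking Brookfield above Linden: 5.
Ballots ranking Linden above Brookfield: 2.
Brookfield wins 5–2, a margin of 3.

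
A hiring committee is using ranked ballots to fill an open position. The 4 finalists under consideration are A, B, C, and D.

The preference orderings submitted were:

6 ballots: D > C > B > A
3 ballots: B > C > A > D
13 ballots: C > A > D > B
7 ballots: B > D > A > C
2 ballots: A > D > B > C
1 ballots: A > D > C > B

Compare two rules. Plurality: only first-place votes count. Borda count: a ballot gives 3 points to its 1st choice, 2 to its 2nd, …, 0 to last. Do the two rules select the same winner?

Plurality first-place counts: A 3, B 10, C 13, D 6 → C.
Borda totals: A 45, B 38, C 58, D 51 → C.
The two rules agree on C.

Yes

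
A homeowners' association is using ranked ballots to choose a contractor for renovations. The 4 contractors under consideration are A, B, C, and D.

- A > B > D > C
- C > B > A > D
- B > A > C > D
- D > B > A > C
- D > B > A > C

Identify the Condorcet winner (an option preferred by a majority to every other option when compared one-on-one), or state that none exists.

B

Head-to-head results (5 voters total):
A vs B: B wins 4–1.
A vs C: A wins 4–1.
A vs D: A wins 3–2.
B vs C: B wins 4–1.
B vs D: B wins 3–2.
C vs D: D wins 3–2.
B beats each rival — A (4–1), C (4–1), D (3–2) — so B is the Condorcet winner.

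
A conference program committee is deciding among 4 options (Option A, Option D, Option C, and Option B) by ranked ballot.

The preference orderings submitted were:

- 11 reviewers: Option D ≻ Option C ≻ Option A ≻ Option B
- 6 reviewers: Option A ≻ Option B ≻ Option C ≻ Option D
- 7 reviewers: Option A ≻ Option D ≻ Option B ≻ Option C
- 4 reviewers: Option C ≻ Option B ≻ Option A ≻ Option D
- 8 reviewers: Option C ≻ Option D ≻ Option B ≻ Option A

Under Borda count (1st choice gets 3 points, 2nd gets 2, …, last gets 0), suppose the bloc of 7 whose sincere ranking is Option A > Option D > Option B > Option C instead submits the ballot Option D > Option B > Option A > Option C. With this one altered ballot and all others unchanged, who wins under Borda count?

Borda totals with the altered ballot: Option A 40, Option D 70, Option C 64, Option B 42.
The switch changes the winner from Option C to Option D.

Option D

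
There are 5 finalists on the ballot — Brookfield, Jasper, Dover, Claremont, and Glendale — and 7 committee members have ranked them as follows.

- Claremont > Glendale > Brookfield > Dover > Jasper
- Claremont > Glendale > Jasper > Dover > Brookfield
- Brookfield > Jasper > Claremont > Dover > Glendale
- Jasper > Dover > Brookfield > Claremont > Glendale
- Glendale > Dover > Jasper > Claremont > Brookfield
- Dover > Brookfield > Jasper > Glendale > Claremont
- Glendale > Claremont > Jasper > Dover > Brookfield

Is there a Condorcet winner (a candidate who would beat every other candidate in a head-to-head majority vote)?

Head-to-head results (7 voters total):
Brookfield vs Jasper: Jasper wins 4–3.
Brookfield vs Dover: Dover wins 5–2.
Brookfield vs Claremont: Claremont wins 4–3.
Brookfield vs Glendale: Glendale wins 4–3.
Jasper vs Dover: Jasper wins 4–3.
Jasper vs Claremont: Jasper wins 4–3.
Jasper vs Glendale: Glendale wins 4–3.
Dover vs Claremont: Claremont wins 4–3.
Dover vs Glendale: Glendale wins 4–3.
Claremont vs Glendale: Claremont wins 4–3.
No candidate beats all others: Jasper beats Claremont beats Glendale beats Jasper, a majority cycle.

No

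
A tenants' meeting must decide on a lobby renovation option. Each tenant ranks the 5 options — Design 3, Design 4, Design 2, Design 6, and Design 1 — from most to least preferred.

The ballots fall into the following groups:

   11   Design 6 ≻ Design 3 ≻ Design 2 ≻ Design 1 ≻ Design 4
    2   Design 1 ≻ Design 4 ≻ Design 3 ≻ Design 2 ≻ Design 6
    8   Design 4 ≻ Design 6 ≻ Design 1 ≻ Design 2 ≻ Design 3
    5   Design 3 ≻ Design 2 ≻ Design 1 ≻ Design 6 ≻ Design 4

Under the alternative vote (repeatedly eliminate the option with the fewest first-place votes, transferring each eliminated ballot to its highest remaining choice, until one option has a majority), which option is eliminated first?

Round 1: Design 6 11, Design 4 8, Design 3 5, Design 1 2, Design 2 0. Design 2 has the fewest and is eliminated.
Round 2: Design 6 11, Design 4 8, Design 3 5, Design 1 2. Design 1 has the fewest and is eliminated.
Round 3: Design 6 11, Design 4 10, Design 3 5. Design 3 has the fewest and is eliminated.
Round 4: Design 6 16, Design 4 10. Design 6 has a majority.

Design 2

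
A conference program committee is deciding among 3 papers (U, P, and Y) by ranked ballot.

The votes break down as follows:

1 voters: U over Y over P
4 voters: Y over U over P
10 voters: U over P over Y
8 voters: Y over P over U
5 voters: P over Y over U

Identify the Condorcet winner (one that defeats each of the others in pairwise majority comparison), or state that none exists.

None — there is no Condorcet winner

Head-to-head results (28 voters total):
U vs P: U wins 15–13.
U vs Y: Y wins 17–11.
P vs Y: P wins 15–13.
No candidate beats all others: U beats P beats Y beats U, a majority cycle.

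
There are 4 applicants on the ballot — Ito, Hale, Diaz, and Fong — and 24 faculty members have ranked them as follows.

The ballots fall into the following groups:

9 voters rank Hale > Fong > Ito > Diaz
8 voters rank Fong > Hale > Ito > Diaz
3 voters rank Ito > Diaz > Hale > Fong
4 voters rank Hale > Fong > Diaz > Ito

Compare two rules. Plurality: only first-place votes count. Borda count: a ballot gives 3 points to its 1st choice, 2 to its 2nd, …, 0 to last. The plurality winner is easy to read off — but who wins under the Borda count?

Hale

Plurality first-place counts: Ito 3, Hale 13, Diaz 0, Fong 8 → Hale.
Borda totals: Ito 26, Hale 58, Diaz 10, Fong 50 → Hale.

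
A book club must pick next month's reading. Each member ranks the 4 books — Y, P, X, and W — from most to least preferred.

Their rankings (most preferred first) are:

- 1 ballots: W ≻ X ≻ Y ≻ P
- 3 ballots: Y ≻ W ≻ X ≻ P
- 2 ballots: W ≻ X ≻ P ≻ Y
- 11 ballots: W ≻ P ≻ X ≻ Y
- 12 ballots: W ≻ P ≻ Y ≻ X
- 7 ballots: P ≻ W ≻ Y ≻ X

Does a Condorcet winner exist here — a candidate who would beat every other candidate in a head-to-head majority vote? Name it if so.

W

Head-to-head results (36 voters total):
Y vs P: P wins 32–4.
Y vs X: Y wins 22–14.
Y vs W: W wins 33–3.
P vs X: P wins 30–6.
P vs W: W wins 29–7.
X vs W: W wins 36–0.
W beats each rival — Y (33–3), P (29–7), X (36–0) — so W is the Condorcet winner.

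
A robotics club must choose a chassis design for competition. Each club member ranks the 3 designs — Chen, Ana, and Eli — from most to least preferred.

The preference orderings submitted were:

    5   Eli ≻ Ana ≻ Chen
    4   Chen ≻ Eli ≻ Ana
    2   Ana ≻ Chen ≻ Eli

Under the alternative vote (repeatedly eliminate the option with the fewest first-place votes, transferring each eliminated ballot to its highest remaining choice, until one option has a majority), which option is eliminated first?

Ana

Round 1: Eli 5, Chen 4, Ana 2. Ana has the fewest and is eliminated.
Round 2: Chen 6, Eli 5. Chen has a majority.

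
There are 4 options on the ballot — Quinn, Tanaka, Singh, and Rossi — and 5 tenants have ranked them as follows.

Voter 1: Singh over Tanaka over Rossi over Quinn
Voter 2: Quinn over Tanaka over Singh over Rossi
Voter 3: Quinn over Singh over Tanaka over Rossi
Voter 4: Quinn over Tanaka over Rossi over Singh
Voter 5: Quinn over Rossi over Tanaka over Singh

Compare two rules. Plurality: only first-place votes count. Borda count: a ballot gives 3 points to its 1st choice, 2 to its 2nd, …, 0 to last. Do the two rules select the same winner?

Plurality first-place counts: Quinn 4, Tanaka 0, Singh 1, Rossi 0 → Quinn.
Borda totals: Quinn 12, Tanaka 8, Singh 6, Rossi 4 → Quinn.
The two rules agree on Quinn.

Yes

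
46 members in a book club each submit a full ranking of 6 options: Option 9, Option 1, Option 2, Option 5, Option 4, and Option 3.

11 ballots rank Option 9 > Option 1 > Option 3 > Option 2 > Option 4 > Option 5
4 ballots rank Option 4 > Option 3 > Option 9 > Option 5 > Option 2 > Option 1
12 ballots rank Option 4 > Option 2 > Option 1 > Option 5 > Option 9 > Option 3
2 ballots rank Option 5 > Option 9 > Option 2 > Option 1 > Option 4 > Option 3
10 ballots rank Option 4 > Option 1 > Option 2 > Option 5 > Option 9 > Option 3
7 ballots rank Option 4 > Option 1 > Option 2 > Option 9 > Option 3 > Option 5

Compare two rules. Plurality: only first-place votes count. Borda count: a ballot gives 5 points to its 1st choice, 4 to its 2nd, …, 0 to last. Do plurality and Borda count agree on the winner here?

Yes

Plurality first-place counts: Option 9 11, Option 1 0, Option 2 0, Option 5 2, Option 4 33, Option 3 0 → Option 4.
Borda totals: Option 9 111, Option 1 152, Option 2 131, Option 5 62, Option 4 178, Option 3 56 → Option 4.
The two rules agree on Option 4.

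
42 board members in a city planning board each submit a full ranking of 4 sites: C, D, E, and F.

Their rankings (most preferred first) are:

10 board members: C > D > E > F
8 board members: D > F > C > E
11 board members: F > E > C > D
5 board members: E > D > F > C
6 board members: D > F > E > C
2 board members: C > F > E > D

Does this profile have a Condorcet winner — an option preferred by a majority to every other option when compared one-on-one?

No

Head-to-head results (42 voters total):
C vs D: C wins 23–19.
C vs E: E wins 22–20.
C vs F: F wins 30–12.
D vs E: D wins 24–18.
D vs F: D wins 29–13.
E vs F: F wins 27–15.
No candidate beats all others: C beats D beats E beats C, a majority cycle.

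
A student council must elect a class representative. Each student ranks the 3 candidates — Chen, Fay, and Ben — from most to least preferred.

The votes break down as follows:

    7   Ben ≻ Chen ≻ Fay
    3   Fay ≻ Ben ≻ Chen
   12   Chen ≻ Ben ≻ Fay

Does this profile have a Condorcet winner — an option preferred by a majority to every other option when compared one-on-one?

Yes

Head-to-head results (22 voters total):
Chen vs Fay: Chen wins 19–3.
Chen vs Ben: Chen wins 12–10.
Fay vs Ben: Ben wins 19–3.
Chen beats each rival — Fay (19–3), Ben (12–10) — so Chen is the Condorcet winner.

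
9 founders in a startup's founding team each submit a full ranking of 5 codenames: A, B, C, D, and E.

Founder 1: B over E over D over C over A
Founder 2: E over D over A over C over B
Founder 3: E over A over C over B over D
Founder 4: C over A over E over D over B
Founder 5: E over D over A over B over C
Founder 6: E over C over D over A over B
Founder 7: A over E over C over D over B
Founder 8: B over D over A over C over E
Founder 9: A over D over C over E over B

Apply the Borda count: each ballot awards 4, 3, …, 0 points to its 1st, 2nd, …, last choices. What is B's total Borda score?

Borda scores:
  A: 0 + 2 + 3 + 3 + 2 + 1 + 4 + 2 + 4 = 21
  B: 4 + 0 + 1 + 0 + 1 + 0 + 0 + 4 + 0 = 10
  C: 1 + 1 + 2 + 4 + 0 + 3 + 2 + 1 + 2 = 16
  D: 2 + 3 + 0 + 1 + 3 + 2 + 1 + 3 + 3 = 18
  E: 3 + 4 + 4 + 2 + 4 + 4 + 3 + 0 + 1 = 25

10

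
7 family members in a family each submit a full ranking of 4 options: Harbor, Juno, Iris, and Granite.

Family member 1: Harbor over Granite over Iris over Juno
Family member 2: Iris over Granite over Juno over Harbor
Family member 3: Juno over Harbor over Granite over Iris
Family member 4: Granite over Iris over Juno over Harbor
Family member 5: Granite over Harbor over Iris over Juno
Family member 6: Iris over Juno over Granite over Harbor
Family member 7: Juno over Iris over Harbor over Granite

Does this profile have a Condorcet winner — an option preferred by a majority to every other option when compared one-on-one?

Yes

Head-to-head results (7 voters total):
Harbor vs Juno: Juno wins 5–2.
Harbor vs Iris: Iris wins 4–3.
Harbor vs Granite: Granite wins 4–3.
Juno vs Iris: Iris wins 5–2.
Juno vs Granite: Granite wins 4–3.
Iris vs Granite: Granite wins 4–3.
Granite beats each rival — Harbor (4–3), Juno (4–3), Iris (4–3) — so Granite is the Condorcet winner.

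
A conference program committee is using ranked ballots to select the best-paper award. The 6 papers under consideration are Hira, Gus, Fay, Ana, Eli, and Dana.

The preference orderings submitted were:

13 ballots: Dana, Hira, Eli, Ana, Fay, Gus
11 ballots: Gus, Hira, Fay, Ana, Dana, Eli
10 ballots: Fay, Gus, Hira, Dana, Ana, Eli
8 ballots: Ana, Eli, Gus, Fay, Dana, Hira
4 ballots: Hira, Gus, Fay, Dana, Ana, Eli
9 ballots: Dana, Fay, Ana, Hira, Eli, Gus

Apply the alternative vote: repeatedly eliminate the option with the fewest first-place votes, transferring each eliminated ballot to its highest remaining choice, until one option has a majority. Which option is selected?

Gus

Round 1: Dana 22, Gus 11, Fay 10, Ana 8, Hira 4, Eli 0. Eli has the fewest and is eliminated.
Round 2: Dana 22, Gus 11, Fay 10, Ana 8, Hira 4. Hira has the fewest and is eliminated.
Round 3: Dana 22, Gus 15, Fay 10, Ana 8. Ana has the fewest and is eliminated.
Round 4: Gus 23, Dana 22, Fay 10. Fay has the fewest and is eliminated.
Round 5: Gus 33, Dana 22. Gus has a majority.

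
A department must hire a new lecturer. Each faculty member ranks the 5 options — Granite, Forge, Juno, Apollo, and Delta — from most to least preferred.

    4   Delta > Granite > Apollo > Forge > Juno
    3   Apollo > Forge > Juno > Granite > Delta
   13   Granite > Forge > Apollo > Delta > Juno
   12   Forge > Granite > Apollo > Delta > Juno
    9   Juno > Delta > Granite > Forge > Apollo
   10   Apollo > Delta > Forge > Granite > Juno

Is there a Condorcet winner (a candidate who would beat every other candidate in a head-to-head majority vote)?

Head-to-head results (51 voters total):
Granite vs Forge: Granite wins 26–25.
Granite vs Juno: Granite wins 39–12.
Granite vs Apollo: Granite wins 38–13.
Granite vs Delta: Granite wins 28–23.
Forge vs Juno: Forge wins 42–9.
Forge vs Apollo: Forge wins 34–17.
Forge vs Delta: Forge wins 28–23.
Juno vs Apollo: Apollo wins 42–9.
Juno vs Delta: Delta wins 39–12.
Apollo vs Delta: Apollo wins 38–13.
Granite beats each rival — Forge (26–25), Juno (39–12), Apollo (38–13), Delta (28–23) — so Granite is the Condorcet winner.

Yes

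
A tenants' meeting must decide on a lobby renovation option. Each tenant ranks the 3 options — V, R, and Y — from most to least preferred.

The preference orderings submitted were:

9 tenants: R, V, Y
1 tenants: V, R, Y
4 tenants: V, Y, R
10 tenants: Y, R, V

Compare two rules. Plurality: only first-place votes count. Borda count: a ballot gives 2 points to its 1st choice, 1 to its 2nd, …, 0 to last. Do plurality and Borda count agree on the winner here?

Plurality first-place counts: V 5, R 9, Y 10 → Y.
Borda totals: V 19, R 29, Y 24 → R.
The two rules disagree: plurality picks Y, Borda picks R.

No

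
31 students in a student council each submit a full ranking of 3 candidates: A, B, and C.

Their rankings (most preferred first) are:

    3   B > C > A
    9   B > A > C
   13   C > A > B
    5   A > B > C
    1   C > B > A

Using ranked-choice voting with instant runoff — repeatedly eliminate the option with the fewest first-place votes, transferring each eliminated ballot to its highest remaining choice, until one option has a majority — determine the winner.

B

Round 1: C 14, B 12, A 5. A has the fewest and is eliminated.
Round 2: B 17, C 14. B has a majority.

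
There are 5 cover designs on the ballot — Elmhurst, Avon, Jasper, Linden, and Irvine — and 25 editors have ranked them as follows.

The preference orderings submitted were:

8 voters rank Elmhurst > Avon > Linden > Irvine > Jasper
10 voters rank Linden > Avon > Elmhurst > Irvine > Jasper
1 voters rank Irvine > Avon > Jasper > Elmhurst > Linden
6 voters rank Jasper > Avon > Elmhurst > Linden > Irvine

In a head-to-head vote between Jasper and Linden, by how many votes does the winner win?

11

Ballots ranking Jasper above Linden: 1+6 = 7.
Ballots ranking Linden above Jasper: 8+10 = 18.
Linden wins 18–7, a margin of 11.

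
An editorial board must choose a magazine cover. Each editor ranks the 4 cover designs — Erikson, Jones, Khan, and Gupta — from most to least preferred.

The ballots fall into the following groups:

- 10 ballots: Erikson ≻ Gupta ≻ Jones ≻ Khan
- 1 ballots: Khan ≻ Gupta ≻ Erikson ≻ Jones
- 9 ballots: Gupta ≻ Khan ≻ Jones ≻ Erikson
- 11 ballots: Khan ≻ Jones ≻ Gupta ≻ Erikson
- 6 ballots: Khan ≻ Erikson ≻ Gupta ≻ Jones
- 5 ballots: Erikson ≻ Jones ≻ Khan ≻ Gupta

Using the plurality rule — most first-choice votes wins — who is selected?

First-place vote totals:
  Erikson: 15
  Jones: 0
  Khan: 18
  Gupta: 9
Khan has the most first-place votes.

Khan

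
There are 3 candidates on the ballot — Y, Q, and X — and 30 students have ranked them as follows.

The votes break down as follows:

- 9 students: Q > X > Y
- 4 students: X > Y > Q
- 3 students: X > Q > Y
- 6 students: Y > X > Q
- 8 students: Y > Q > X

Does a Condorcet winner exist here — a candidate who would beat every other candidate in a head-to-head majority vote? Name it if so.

Head-to-head results (30 voters total):
Y vs Q: Y wins 18–12.
Y vs X: X wins 16–14.
Q vs X: Q wins 17–13.
No candidate beats all others: Y beats Q beats X beats Y, a majority cycle.

There is no Condorcet winner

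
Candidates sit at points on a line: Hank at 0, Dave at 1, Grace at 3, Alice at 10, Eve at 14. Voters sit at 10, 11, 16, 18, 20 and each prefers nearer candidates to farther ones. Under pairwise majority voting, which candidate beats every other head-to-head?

Eve

With single-peaked preferences on a line, the Condorcet winner is the candidate closest to the median voter.
The median voter (position 16) is closest to Eve at 14.
Check: Eve vs Grace — voters closer to Eve: 5 of 5.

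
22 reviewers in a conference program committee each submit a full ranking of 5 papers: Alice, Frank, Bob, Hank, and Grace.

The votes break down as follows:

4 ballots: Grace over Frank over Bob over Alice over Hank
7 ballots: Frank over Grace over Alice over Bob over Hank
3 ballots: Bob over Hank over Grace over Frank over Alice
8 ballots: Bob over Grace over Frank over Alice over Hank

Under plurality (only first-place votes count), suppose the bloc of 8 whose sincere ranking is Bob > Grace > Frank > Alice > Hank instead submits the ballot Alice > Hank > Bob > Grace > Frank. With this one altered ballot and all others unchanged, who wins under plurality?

First-place totals with the altered ballot: Alice 8, Frank 7, Bob 3, Hank 0, Grace 4.
The switch changes the winner from Bob to Alice.

Alice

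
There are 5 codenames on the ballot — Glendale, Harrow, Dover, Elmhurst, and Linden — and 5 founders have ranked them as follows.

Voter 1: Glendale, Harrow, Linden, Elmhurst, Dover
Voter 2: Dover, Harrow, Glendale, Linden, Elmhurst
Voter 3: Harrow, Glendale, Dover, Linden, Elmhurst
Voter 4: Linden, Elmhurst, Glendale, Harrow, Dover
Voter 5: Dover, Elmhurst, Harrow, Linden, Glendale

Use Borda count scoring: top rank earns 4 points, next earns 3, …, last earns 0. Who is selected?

Harrow

Borda scores:
  Glendale: 4 + 2 + 3 + 2 + 0 = 11
  Harrow: 3 + 3 + 4 + 1 + 2 = 13
  Dover: 0 + 4 + 2 + 0 + 4 = 10
  Elmhurst: 1 + 0 + 0 + 3 + 3 = 7
  Linden: 2 + 1 + 1 + 4 + 1 = 9
Harrow has the highest total.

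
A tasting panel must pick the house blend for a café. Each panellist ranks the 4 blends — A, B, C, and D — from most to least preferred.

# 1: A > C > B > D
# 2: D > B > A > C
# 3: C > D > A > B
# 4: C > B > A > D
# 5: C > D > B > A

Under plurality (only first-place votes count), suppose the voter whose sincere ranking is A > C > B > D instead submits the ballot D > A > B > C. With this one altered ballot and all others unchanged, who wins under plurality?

C

First-place totals with the altered ballot: A 0, B 0, C 3, D 2.
The winner is unchanged: still C.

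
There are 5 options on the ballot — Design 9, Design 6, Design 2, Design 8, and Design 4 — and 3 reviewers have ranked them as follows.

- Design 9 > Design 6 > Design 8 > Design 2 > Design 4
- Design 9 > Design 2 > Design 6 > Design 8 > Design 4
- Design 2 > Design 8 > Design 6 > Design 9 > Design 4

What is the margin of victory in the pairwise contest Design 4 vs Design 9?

3

Ballots ranking Design 4 above Design 9: 0.
Ballots ranking Design 9 above Design 4: 3.
Design 9 wins 3–0, a margin of 3.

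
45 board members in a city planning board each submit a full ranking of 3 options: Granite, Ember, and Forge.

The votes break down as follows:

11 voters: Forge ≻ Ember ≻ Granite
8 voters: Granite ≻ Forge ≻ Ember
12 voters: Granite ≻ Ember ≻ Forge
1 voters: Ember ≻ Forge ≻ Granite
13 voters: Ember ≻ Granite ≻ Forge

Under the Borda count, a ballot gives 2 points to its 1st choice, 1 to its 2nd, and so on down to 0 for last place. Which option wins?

Granite

Borda scores:
  Granite: 11·0 + 8·2 + 12·2 + 0 + 13·1 = 53
  Ember: 11·1 + 8·0 + 12·1 + 2 + 13·2 = 51
  Forge: 11·2 + 8·1 + 12·0 + 1 + 13·0 = 31
Granite has the highest total.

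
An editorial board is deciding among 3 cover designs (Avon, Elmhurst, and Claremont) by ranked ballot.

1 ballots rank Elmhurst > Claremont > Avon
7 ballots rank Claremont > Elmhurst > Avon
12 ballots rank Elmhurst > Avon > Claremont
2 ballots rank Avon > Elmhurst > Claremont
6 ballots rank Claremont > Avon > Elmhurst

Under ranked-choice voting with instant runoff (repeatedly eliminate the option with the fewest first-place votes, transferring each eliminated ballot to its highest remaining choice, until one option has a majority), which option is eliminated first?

Round 1: Elmhurst 13, Claremont 13, Avon 2. Avon has the fewest and is eliminated.
Round 2: Elmhurst 15, Claremont 13. Elmhurst has a majority.

Avon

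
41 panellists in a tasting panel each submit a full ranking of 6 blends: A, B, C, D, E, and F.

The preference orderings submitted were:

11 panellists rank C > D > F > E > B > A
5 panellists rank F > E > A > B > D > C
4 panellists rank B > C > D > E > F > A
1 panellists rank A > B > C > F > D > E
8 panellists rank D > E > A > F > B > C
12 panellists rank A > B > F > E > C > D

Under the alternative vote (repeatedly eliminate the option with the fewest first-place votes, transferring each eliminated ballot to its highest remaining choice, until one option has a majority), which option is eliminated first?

Round 1: A 13, C 11, D 8, F 5, B 4, E 0. E has the fewest and is eliminated.
Round 2: A 13, C 11, D 8, F 5, B 4. B has the fewest and is eliminated.
Round 3: C 15, A 13, D 8, F 5. F has the fewest and is eliminated.
Round 4: A 18, C 15, D 8. D has the fewest and is eliminated.
Round 5: A 26, C 15. A has a majority.

E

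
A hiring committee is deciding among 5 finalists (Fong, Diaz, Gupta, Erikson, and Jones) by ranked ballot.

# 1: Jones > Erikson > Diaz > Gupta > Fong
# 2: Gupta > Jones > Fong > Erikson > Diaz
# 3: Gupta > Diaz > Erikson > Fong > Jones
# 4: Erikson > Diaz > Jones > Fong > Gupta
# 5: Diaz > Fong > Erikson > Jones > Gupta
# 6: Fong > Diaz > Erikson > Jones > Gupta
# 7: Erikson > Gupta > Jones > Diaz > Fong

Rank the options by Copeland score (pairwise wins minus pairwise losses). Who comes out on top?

Pairwise results:
  Fong vs Diaz: Diaz wins 5–2.
  Fong vs Gupta: Gupta wins 4–3.
  Fong vs Erikson: Erikson wins 4–3.
  Fong vs Jones: Jones wins 4–3.
  Diaz vs Gupta: Diaz wins 4–3.
  Diaz vs Erikson: Erikson wins 4–3.
  Diaz vs Jones: Diaz wins 4–3.
  Gupta vs Erikson: Erikson wins 5–2.
  Gupta vs Jones: Jones wins 4–3.
  Erikson vs Jones: Erikson wins 5–2.
Copeland scores (wins − losses):
  Fong: 0 − 4 = -4
  Diaz: 3 − 1 = 2
  Gupta: 1 − 3 = -2
  Erikson: 4 − 0 = 4
  Jones: 2 − 2 = 0
Erikson has the best Copeland score.

Erikson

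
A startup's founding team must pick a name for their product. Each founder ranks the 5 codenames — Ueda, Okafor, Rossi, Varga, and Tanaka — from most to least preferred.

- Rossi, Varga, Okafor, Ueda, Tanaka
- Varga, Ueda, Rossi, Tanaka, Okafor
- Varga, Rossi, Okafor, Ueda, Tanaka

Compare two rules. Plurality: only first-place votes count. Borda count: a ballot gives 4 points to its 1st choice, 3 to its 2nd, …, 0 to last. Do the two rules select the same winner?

Plurality first-place counts: Ueda 0, Okafor 0, Rossi 1, Varga 2, Tanaka 0 → Varga.
Borda totals: Ueda 5, Okafor 4, Rossi 9, Varga 11, Tanaka 1 → Varga.
The two rules agree on Varga.

Yes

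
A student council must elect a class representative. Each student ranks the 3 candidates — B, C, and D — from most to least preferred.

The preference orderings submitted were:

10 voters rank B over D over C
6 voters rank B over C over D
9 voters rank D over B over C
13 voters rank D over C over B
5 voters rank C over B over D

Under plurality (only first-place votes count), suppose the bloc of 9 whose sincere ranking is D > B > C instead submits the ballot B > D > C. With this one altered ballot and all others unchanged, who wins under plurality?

B

First-place totals with the altered ballot: B 25, C 5, D 13.
The switch changes the winner from D to B.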